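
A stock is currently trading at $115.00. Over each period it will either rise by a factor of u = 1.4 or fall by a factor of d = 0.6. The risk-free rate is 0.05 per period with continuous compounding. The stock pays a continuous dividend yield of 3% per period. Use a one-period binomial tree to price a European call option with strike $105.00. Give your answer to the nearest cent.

$27.98

Per-period risk-free factor R = e^0.05 = 1.0513; dividend-adjusted growth = e^(0.05−0.03) = 1.0202.
Risk-neutral probability p = (1.0202 − 0.6)/(1.4 − 0.6) = 0.4202/0.8000 = 0.5253
Terminal stock prices: S_u = 161, S_d = 69
Terminal payoffs (S − K): max(56, 0) = 56, max(-36, 0) = 0
Node 0 (S = 115): V_0 = e^(−0.05)·[0.5253·56.0000 + 0.4747·0.0000] = 27.9796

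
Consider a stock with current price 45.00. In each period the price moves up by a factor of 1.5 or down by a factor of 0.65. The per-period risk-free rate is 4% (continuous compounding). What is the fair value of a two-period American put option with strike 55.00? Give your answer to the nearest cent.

Risk-neutral probability p = (e^0.04 − 0.65)/(1.5 − 0.65) = 0.3908/0.8500 = 0.4598
Terminal stock prices: S_uu = 101.2, S_ud = 43.88, S_dd = 19.01
Terminal payoffs (K − S): max(-46.25, 0) = 0, max(11.12, 0) = 11.12, max(35.99, 0) = 35.99
Node u (S = 67.5): continuation = e^(−0.04)·[0.4598·0.0000 + 0.5402·11.1250] = 5.7743; exercise value = 0.0000 ≤ continuation, so V_u = 5.7743
Node d (S = 29.25): continuation = e^(−0.04)·[0.4598·11.1250 + 0.5402·35.9875] = 23.5934; exercise value = 25.7500 > continuation, so V_d = 25.7500 (exercise)
Node 0 (S = 45): continuation = e^(−0.04)·[0.4598·5.7743 + 0.5402·25.7500] = 15.9161; exercise value = 10.0000 ≤ continuation, so V_0 = 15.9161

15.92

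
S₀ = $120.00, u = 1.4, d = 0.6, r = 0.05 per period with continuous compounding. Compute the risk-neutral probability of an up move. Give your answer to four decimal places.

p = 0.5641

Risk-neutral probability p = (e^0.05 − 0.6)/(1.4 − 0.6) = 0.4513/0.8000 = 0.5641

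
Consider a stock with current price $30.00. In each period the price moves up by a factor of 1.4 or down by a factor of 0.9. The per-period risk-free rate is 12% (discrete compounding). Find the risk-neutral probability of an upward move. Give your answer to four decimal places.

Risk-neutral probability p = (1 + 0.12 − 0.9)/(1.4 − 0.9) = 0.2200/0.5000 = 0.4400

p = 0.4400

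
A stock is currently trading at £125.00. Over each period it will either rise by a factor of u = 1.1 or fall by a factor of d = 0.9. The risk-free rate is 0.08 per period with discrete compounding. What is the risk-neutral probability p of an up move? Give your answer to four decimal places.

Risk-neutral probability p = (1 + 0.08 − 0.9)/(1.1 − 0.9) = 0.1800/0.2000 = 0.9000

p = 0.9000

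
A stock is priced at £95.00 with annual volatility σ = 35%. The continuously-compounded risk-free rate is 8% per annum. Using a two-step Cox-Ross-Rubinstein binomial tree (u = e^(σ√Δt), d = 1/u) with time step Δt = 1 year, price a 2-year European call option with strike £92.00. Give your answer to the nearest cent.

£25.04

CRR parameters: u = e^(σ√Δt) = e^(0.35·√1) = 1.4191, d = 1/u = 0.7047
Per-period rate: rΔt = 0.08·1 = 0.08, so R = e^0.08 = 1.0833
Risk-neutral probability p = (e^0.08 − 0.7047)/(1.4191 − 0.7047) = 0.3786/0.7144 = 0.5300
Terminal stock prices: S_uu = 191.3, S_ud = 95, S_dd = 47.18
Terminal payoffs (S − K): max(99.31, 0) = 99.31, max(3, 0) = 3, max(-44.82, 0) = 0
Node u (S = 134.8): V_u = e^(−0.08)·[0.5300·99.3065 + 0.4700·3.0000] = 49.8847
Node d (S = 66.95): V_d = e^(−0.08)·[0.5300·3.0000 + 0.4700·0.0000] = 1.4677
Node 0 (S = 95): V_0 = e^(−0.08)·[0.5300·49.8847 + 0.4700·1.4677] = 25.0416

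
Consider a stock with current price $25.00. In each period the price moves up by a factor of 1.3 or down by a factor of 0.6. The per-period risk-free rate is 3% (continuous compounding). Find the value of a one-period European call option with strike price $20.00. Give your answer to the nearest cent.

Risk-neutral probability p = (e^0.03 − 0.6)/(1.3 − 0.6) = 0.4305/0.7000 = 0.6149
Terminal stock prices: S_u = 32.5, S_d = 15
Terminal payoffs (S − K): max(12.5, 0) = 12.5, max(-5, 0) = 0
Node 0 (S = 25): V_0 = e^(−0.03)·[0.6149·12.5000 + 0.3851·0.0000] = 7.4595

$7.46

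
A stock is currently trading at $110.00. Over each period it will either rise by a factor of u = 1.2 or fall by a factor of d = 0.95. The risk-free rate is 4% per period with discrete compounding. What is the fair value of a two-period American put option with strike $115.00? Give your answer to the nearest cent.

$6.46

Risk-neutral probability p = (1 + 0.04 − 0.95)/(1.2 − 0.95) = 0.0900/0.2500 = 0.3600
Terminal stock prices: S_uu = 158.4, S_ud = 125.4, S_dd = 99.27
Terminal payoffs (K − S): max(-43.4, 0) = 0, max(-10.4, 0) = 0, max(15.73, 0) = 15.73
Node u (S = 132): continuation = 1/1.04·[0.3600·0.0000 + 0.6400·0.0000] = 0.0000; exercise value = 0.0000 ≤ continuation, so V_u = 0.0000
Node d (S = 104.5): continuation = 1/1.04·[0.3600·0.0000 + 0.6400·15.7250] = 9.6769; exercise value = 10.5000 > continuation, so V_d = 10.5000 (exercise)
Node 0 (S = 110): continuation = 1/1.04·[0.3600·0.0000 + 0.6400·10.5000] = 6.4615; exercise value = 5.0000 ≤ continuation, so V_0 = 6.4615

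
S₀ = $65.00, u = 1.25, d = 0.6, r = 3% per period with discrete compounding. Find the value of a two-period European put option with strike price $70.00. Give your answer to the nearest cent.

$14.00

Risk-neutral probability p = (1 + 0.03 − 0.6)/(1.25 − 0.6) = 0.4300/0.6500 = 0.6615
Terminal stock prices: S_uu = 101.6, S_ud = 48.75, S_dd = 23.4
Terminal payoffs (K − S): max(-31.56, 0) = 0, max(21.25, 0) = 21.25, max(46.6, 0) = 46.6
Node u (S = 81.25): V_u = 1/1.03·[0.6615·0.0000 + 0.3385·21.2500] = 6.9828
Node d (S = 39): V_d = 1/1.03·[0.6615·21.2500 + 0.3385·46.6000] = 28.9612
Node 0 (S = 65): V_0 = 1/1.03·[0.6615·6.9828 + 0.3385·28.9612] = 14.0016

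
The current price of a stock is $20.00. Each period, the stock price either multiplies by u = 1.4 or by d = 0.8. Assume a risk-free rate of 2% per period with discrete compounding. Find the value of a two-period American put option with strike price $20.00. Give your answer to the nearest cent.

$2.78

Risk-neutral probability p = (1 + 0.02 − 0.8)/(1.4 − 0.8) = 0.2200/0.6000 = 0.3667
Terminal stock prices: S_uu = 39.2, S_ud = 22.4, S_dd = 12.8
Terminal payoffs (K − S): max(-19.2, 0) = 0, max(-2.4, 0) = 0, max(7.2, 0) = 7.2
Node u (S = 28): continuation = 1/1.02·[0.3667·0.0000 + 0.6333·0.0000] = 0.0000; exercise value = 0.0000 ≤ continuation, so V_u = 0.0000
Node d (S = 16): continuation = 1/1.02·[0.3667·0.0000 + 0.6333·7.2000] = 4.4706; exercise value = 4.0000 ≤ continuation, so V_d = 4.4706
Node 0 (S = 20): continuation = 1/1.02·[0.3667·0.0000 + 0.6333·4.4706] = 2.7759; exercise value = 0.0000 ≤ continuation, so V_0 = 2.7759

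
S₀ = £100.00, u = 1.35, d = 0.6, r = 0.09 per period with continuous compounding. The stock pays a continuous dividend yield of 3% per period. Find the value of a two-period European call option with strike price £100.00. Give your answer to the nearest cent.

Per-period risk-free factor R = e^0.09 = 1.0942; dividend-adjusted growth = e^(0.09−0.03) = 1.0618.
Risk-neutral probability p = (1.0618 − 0.6)/(1.35 − 0.6) = 0.4618/0.7500 = 0.6158
Terminal stock prices: S_uu = 182.3, S_ud = 81, S_dd = 36
Terminal payoffs (S − K): max(82.25, 0) = 82.25, max(-19, 0) = 0, max(-64, 0) = 0
Node u (S = 135): V_u = e^(−0.09)·[0.6158·82.2500 + 0.3842·0.0000] = 46.2889
Node d (S = 60): V_d = e^(−0.09)·[0.6158·0.0000 + 0.3842·0.0000] = 0.0000
Node 0 (S = 100): V_0 = e^(−0.09)·[0.6158·46.2889 + 0.3842·0.0000] = 26.0506

£26.05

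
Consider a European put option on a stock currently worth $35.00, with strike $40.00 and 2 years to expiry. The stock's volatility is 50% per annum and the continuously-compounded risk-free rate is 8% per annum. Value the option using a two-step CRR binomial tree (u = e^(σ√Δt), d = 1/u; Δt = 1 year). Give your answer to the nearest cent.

CRR parameters: u = e^(σ√Δt) = e^(0.5·√1) = 1.6487, d = 1/u = 0.6065
Per-period rate: rΔt = 0.08·1 = 0.08, so R = e^0.08 = 1.0833
Risk-neutral probability p = (e^0.08 − 0.6065)/(1.6487 − 0.6065) = 0.4768/1.0422 = 0.4575
Terminal stock prices: S_uu = 95.14, S_ud = 35, S_dd = 12.88
Terminal payoffs (K − S): max(-55.14, 0) = 0, max(5, 0) = 5, max(27.12, 0) = 27.12
Node u (S = 57.71): V_u = e^(−0.08)·[0.4575·0.0000 + 0.5425·5.0000] = 2.5042
Node d (S = 21.23): V_d = e^(−0.08)·[0.4575·5.0000 + 0.5425·27.1242] = 15.6961
Node 0 (S = 35): V_0 = e^(−0.08)·[0.4575·2.5042 + 0.5425·15.6961] = 8.9186

$8.92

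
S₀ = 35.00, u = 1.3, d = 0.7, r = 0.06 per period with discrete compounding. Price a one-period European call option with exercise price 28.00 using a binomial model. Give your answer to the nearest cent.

9.91

Risk-neutral probability p = (1 + 0.06 − 0.7)/(1.3 − 0.7) = 0.3600/0.6000 = 0.6000
Terminal stock prices: S_u = 45.5, S_d = 24.5
Terminal payoffs (S − K): max(17.5, 0) = 17.5, max(-3.5, 0) = 0
Node 0 (S = 35): V_0 = 1/1.06·[0.6000·17.5000 + 0.4000·0.0000] = 9.9057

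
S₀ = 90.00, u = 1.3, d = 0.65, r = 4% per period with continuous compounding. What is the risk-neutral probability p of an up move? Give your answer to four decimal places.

p = 0.6012

Risk-neutral probability p = (e^0.04 − 0.65)/(1.3 − 0.65) = 0.3908/0.6500 = 0.6012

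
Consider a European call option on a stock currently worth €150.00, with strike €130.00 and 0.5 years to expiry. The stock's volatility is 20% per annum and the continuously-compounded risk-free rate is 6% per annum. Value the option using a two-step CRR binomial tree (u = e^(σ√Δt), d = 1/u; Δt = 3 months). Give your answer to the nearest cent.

€25.25

CRR parameters: u = e^(σ√Δt) = e^(0.2·√0.25) = 1.1052, d = 1/u = 0.9048
Per-period rate: rΔt = 0.06·0.25 = 0.015, so R = e^0.015 = 1.0151
Risk-neutral probability p = (e^0.015 − 0.9048)/(1.1052 − 0.9048) = 0.1103/0.2003 = 0.5505
Terminal stock prices: S_uu = 183.2, S_ud = 150, S_dd = 122.8
Terminal payoffs (S − K): max(53.21, 0) = 53.21, max(20, 0) = 20, max(-7.19, 0) = 0
Node u (S = 165.8): V_u = e^(−0.015)·[0.5505·53.2104 + 0.4495·20.0000] = 37.7111
Node d (S = 135.7): V_d = e^(−0.015)·[0.5505·20.0000 + 0.4495·0.0000] = 10.8453
Node 0 (S = 150): V_0 = e^(−0.015)·[0.5505·37.7111 + 0.4495·10.8453] = 25.2522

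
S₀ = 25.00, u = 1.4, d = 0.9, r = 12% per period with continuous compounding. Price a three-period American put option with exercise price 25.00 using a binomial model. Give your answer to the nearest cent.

Risk-neutral probability p = (e^0.12 − 0.9)/(1.4 − 0.9) = 0.2275/0.5000 = 0.4550
Terminal stock prices: S_uuu = 68.6, S_uud = 44.1, S_udd = 28.35, S_ddd = 18.23
Terminal payoffs (K − S): max(-43.6, 0) = 0, max(-19.1, 0) = 0, max(-3.35, 0) = 0, max(6.775, 0) = 6.775
Node uu (S = 49): continuation = e^(−0.12)·[0.4550·0.0000 + 0.5450·0.0000] = 0.0000; exercise value = 0.0000 ≤ continuation, so V_uu = 0.0000
Node ud (S = 31.5): continuation = e^(−0.12)·[0.4550·0.0000 + 0.5450·0.0000] = 0.0000; exercise value = 0.0000 ≤ continuation, so V_ud = 0.0000
Node dd (S = 20.25): continuation = e^(−0.12)·[0.4550·0.0000 + 0.5450·6.7750] = 3.2749; exercise value = 4.7500 > continuation, so V_dd = 4.7500 (exercise)
Node u (S = 35): continuation = e^(−0.12)·[0.4550·0.0000 + 0.5450·0.0000] = 0.0000; exercise value = 0.0000 ≤ continuation, so V_u = 0.0000
Node d (S = 22.5): continuation = e^(−0.12)·[0.4550·0.0000 + 0.5450·4.7500] = 2.2960; exercise value = 2.5000 > continuation, so V_d = 2.5000 (exercise)
Node 0 (S = 25): continuation = e^(−0.12)·[0.4550·0.0000 + 0.5450·2.5000] = 1.2084; exercise value = 0.0000 ≤ continuation, so V_0 = 1.2084

1.21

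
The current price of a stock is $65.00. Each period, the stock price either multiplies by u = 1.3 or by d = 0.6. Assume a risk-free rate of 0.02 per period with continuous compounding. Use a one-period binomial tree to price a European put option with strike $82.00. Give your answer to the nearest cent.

Risk-neutral probability p = (e^0.02 − 0.6)/(1.3 − 0.6) = 0.4202/0.7000 = 0.6003
Terminal stock prices: S_u = 84.5, S_d = 39
Terminal payoffs (K − S): max(-2.5, 0) = 0, max(43, 0) = 43
Node 0 (S = 65): V_0 = e^(−0.02)·[0.6003·0.0000 + 0.3997·43.0000] = 16.8473

$16.85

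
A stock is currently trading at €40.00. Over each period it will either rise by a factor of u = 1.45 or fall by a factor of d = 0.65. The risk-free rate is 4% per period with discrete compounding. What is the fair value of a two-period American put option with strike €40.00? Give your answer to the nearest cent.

€7.43

Risk-neutral probability p = (1 + 0.04 − 0.65)/(1.45 − 0.65) = 0.3900/0.8000 = 0.4875
Terminal stock prices: S_uu = 84.1, S_ud = 37.7, S_dd = 16.9
Terminal payoffs (K − S): max(-44.1, 0) = 0, max(2.3, 0) = 2.3, max(23.1, 0) = 23.1
Node u (S = 58): continuation = 1/1.04·[0.4875·0.0000 + 0.5125·2.3000] = 1.1334; exercise value = 0.0000 ≤ continuation, so V_u = 1.1334
Node d (S = 26): continuation = 1/1.04·[0.4875·2.3000 + 0.5125·23.1000] = 12.4615; exercise value = 14.0000 > continuation, so V_d = 14.0000 (exercise)
Node 0 (S = 40): continuation = 1/1.04·[0.4875·1.1334 + 0.5125·14.0000] = 7.4303; exercise value = 0.0000 ≤ continuation, so V_0 = 7.4303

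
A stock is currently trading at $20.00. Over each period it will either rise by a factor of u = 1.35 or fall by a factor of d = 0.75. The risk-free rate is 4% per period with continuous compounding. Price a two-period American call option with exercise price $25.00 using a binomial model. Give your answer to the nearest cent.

$2.48

Risk-neutral probability p = (e^0.04 − 0.75)/(1.35 − 0.75) = 0.2908/0.6000 = 0.4847
Terminal stock prices: S_uu = 36.45, S_ud = 20.25, S_dd = 11.25
Terminal payoffs (S − K): max(11.45, 0) = 11.45, max(-4.75, 0) = 0, max(-13.75, 0) = 0
Node u (S = 27): continuation = e^(−0.04)·[0.4847·11.4500 + 0.5153·0.0000] = 5.3320; exercise value = 2.0000 ≤ continuation, so V_u = 5.3320
Node d (S = 15): continuation = e^(−0.04)·[0.4847·0.0000 + 0.5153·0.0000] = 0.0000; exercise value = 0.0000 ≤ continuation, so V_d = 0.0000
Node 0 (S = 20): continuation = e^(−0.04)·[0.4847·5.3320 + 0.5153·0.0000] = 2.4830; exercise value = 0.0000 ≤ continuation, so V_0 = 2.4830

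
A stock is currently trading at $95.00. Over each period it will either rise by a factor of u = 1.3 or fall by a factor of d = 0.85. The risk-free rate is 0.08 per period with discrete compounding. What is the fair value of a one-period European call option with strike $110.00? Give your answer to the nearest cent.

Risk-neutral probability p = (1 + 0.08 − 0.85)/(1.3 − 0.85) = 0.2300/0.4500 = 0.5111
Terminal stock prices: S_u = 123.5, S_d = 80.75
Terminal payoffs (S − K): max(13.5, 0) = 13.5, max(-29.25, 0) = 0
Node 0 (S = 95): V_0 = 1/1.08·[0.5111·13.5000 + 0.4889·0.0000] = 6.3889

$6.39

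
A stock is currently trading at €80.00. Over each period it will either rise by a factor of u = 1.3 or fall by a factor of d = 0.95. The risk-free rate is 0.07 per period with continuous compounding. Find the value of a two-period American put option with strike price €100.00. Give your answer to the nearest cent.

€20.00

Risk-neutral probability p = (e^0.07 − 0.95)/(1.3 − 0.95) = 0.1225/0.3500 = 0.3500
Terminal stock prices: S_uu = 135.2, S_ud = 98.8, S_dd = 72.2
Terminal payoffs (K − S): max(-35.2, 0) = 0, max(1.2, 0) = 1.2, max(27.8, 0) = 27.8
Node u (S = 104): continuation = e^(−0.07)·[0.3500·0.0000 + 0.6500·1.2000] = 0.7272; exercise value = 0.0000 ≤ continuation, so V_u = 0.7272
Node d (S = 76): continuation = e^(−0.07)·[0.3500·1.2000 + 0.6500·27.8000] = 17.2394; exercise value = 24.0000 > continuation, so V_d = 24.0000 (exercise)
Node 0 (S = 80): continuation = e^(−0.07)·[0.3500·0.7272 + 0.6500·24.0000] = 14.7822; exercise value = 20.0000 > continuation, so V_0 = 20.0000 (exercise)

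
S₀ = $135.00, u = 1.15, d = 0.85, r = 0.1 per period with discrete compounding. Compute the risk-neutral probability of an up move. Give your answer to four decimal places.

Risk-neutral probability p = (1 + 0.1 − 0.85)/(1.15 − 0.85) = 0.2500/0.3000 = 0.8333

p = 0.8333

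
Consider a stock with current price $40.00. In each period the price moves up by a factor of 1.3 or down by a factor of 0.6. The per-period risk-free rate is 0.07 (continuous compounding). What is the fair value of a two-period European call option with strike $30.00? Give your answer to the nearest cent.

$15.35

Risk-neutral probability p = (e^0.07 − 0.6)/(1.3 − 0.6) = 0.4725/0.7000 = 0.6750
Terminal stock prices: S_uu = 67.6, S_ud = 31.2, S_dd = 14.4
Terminal payoffs (S − K): max(37.6, 0) = 37.6, max(1.2, 0) = 1.2, max(-15.6, 0) = 0
Node u (S = 52): V_u = e^(−0.07)·[0.6750·37.6000 + 0.3250·1.2000] = 24.0282
Node d (S = 24): V_d = e^(−0.07)·[0.6750·1.2000 + 0.3250·0.0000] = 0.7553
Node 0 (S = 40): V_0 = e^(−0.07)·[0.6750·24.0282 + 0.3250·0.7553] = 15.3516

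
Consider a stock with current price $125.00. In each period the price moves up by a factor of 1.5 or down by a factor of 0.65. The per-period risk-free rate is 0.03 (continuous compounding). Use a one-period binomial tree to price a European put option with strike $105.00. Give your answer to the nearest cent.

$12.73

Risk-neutral probability p = (e^0.03 − 0.65)/(1.5 − 0.65) = 0.3805/0.8500 = 0.4476
Terminal stock prices: S_u = 187.5, S_d = 81.25
Terminal payoffs (K − S): max(-82.5, 0) = 0, max(23.75, 0) = 23.75
Node 0 (S = 125): V_0 = e^(−0.03)·[0.4476·0.0000 + 0.5524·23.7500] = 12.7319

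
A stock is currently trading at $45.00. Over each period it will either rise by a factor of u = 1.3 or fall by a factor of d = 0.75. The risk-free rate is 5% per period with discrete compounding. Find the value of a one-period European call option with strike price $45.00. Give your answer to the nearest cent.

$7.01

Risk-neutral probability p = (1 + 0.05 − 0.75)/(1.3 − 0.75) = 0.3000/0.5500 = 0.5455
Terminal stock prices: S_u = 58.5, S_d = 33.75
Terminal payoffs (S − K): max(13.5, 0) = 13.5, max(-11.25, 0) = 0
Node 0 (S = 45): V_0 = 1/1.05·[0.5455·13.5000 + 0.4545·0.0000] = 7.0130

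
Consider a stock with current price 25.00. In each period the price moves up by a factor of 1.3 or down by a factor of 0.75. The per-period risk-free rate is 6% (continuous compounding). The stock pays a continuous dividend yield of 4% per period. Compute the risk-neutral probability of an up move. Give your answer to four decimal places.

Per-period risk-free factor R = e^0.06 = 1.0618; dividend-adjusted growth = e^(0.06−0.04) = 1.0202.
Risk-neutral probability p = (1.0202 − 0.75)/(1.3 − 0.75) = 0.2702/0.5500 = 0.4913

p = 0.4913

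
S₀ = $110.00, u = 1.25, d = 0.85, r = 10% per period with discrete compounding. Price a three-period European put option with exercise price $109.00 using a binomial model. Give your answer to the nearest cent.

$3.56

Risk-neutral probability p = (1 + 0.1 − 0.85)/(1.25 − 0.85) = 0.2500/0.4000 = 0.6250
Terminal stock prices: S_uuu = 214.8, S_uud = 146.1, S_udd = 99.34, S_ddd = 67.55
Terminal payoffs (K − S): max(-105.8, 0) = 0, max(-37.09, 0) = 0, max(9.656, 0) = 9.656, max(41.45, 0) = 41.45
Node uu (S = 171.9): V_uu = 1/1.1·[0.6250·0.0000 + 0.3750·0.0000] = 0.0000
Node ud (S = 116.9): V_ud = 1/1.1·[0.6250·0.0000 + 0.3750·9.6563] = 3.2919
Node dd (S = 79.47): V_dd = 1/1.1·[0.6250·9.6563 + 0.3750·41.4463] = 19.6159
Node u (S = 137.5): V_u = 1/1.1·[0.6250·0.0000 + 0.3750·3.2919] = 1.1222
Node d (S = 93.5): V_d = 1/1.1·[0.6250·3.2919 + 0.3750·19.6159] = 8.5576
Node 0 (S = 110): V_0 = 1/1.1·[0.6250·1.1222 + 0.3750·8.5576] = 3.5550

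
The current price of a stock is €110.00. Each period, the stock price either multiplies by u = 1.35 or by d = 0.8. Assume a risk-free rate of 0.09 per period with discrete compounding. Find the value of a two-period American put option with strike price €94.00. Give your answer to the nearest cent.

€4.44

Risk-neutral probability p = (1 + 0.09 − 0.8)/(1.35 − 0.8) = 0.2900/0.5500 = 0.5273
Terminal stock prices: S_uu = 200.5, S_ud = 118.8, S_dd = 70.4
Terminal payoffs (K − S): max(-106.5, 0) = 0, max(-24.8, 0) = 0, max(23.6, 0) = 23.6
Node u (S = 148.5): continuation = 1/1.09·[0.5273·0.0000 + 0.4727·0.0000] = 0.0000; exercise value = 0.0000 ≤ continuation, so V_u = 0.0000
Node d (S = 88): continuation = 1/1.09·[0.5273·0.0000 + 0.4727·23.6000] = 10.2352; exercise value = 6.0000 ≤ continuation, so V_d = 10.2352
Node 0 (S = 110): continuation = 1/1.09·[0.5273·0.0000 + 0.4727·10.2352] = 4.4390; exercise value = 0.0000 ≤ continuation, so V_0 = 4.4390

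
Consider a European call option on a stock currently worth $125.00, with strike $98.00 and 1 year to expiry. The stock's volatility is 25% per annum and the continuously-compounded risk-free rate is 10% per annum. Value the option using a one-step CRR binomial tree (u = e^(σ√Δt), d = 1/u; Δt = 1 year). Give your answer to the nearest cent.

$36.53

CRR parameters: u = e^(σ√Δt) = e^(0.25·√1) = 1.2840, d = 1/u = 0.7788
Per-period rate: rΔt = 0.1·1 = 0.1, so R = e^0.1 = 1.1052
Risk-neutral probability p = (e^0.1 − 0.7788)/(1.2840 − 0.7788) = 0.3264/0.5052 = 0.6460
Terminal stock prices: S_u = 160.5, S_d = 97.35
Terminal payoffs (S − K): max(62.5, 0) = 62.5, max(-0.6499, 0) = 0
Node 0 (S = 125): V_0 = e^(−0.1)·[0.6460·62.5032 + 0.3540·0.0000] = 36.5341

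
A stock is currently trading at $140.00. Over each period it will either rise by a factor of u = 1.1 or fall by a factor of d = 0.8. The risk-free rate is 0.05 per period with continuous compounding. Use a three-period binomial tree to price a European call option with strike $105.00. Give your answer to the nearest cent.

$50.12

Risk-neutral probability p = (e^0.05 − 0.8)/(1.1 − 0.8) = 0.2513/0.3000 = 0.8376
Terminal stock prices: S_uuu = 186.3, S_uud = 135.5, S_udd = 98.56, S_ddd = 71.68
Terminal payoffs (S − K): max(81.34, 0) = 81.34, max(30.52, 0) = 30.52, max(-6.44, 0) = 0, max(-33.32, 0) = 0
Node uu (S = 169.4): V_uu = e^(−0.05)·[0.8376·81.3400 + 0.1624·30.5200] = 69.5209
Node ud (S = 123.2): V_ud = e^(−0.05)·[0.8376·30.5200 + 0.1624·0.0000] = 24.3159
Node dd (S = 89.6): V_dd = e^(−0.05)·[0.8376·0.0000 + 0.1624·0.0000] = 0.0000
Node u (S = 154): V_u = e^(−0.05)·[0.8376·69.5209 + 0.1624·24.3159] = 59.1458
Node d (S = 112): V_d = e^(−0.05)·[0.8376·24.3159 + 0.1624·0.0000] = 19.3730
Node 0 (S = 140): V_0 = e^(−0.05)·[0.8376·59.1458 + 0.1624·19.3730] = 50.1160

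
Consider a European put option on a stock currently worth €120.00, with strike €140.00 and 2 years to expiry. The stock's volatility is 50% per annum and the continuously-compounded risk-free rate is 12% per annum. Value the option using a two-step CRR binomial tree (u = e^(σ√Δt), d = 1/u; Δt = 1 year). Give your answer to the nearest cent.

CRR parameters: u = e^(σ√Δt) = e^(0.5·√1) = 1.6487, d = 1/u = 0.6065
Per-period rate: rΔt = 0.12·1 = 0.12, so R = e^0.12 = 1.1275
Risk-neutral probability p = (e^0.12 − 0.6065)/(1.6487 − 0.6065) = 0.5210/1.0422 = 0.4999
Terminal stock prices: S_uu = 326.2, S_ud = 120, S_dd = 44.15
Terminal payoffs (K − S): max(-186.2, 0) = 0, max(20, 0) = 20, max(95.85, 0) = 95.85
Node u (S = 197.8): V_u = e^(−0.12)·[0.4999·0.0000 + 0.5001·20.0000] = 8.8714
Node d (S = 72.78): V_d = e^(−0.12)·[0.4999·20.0000 + 0.5001·95.8545] = 51.3852
Node 0 (S = 120): V_0 = e^(−0.12)·[0.4999·8.8714 + 0.5001·51.3852] = 26.7261

€26.73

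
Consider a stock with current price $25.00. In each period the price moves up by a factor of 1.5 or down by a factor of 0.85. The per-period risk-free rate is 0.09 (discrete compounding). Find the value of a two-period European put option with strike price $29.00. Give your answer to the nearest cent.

Risk-neutral probability p = (1 + 0.09 − 0.85)/(1.5 − 0.85) = 0.2400/0.6500 = 0.3692
Terminal stock prices: S_uu = 56.25, S_ud = 31.88, S_dd = 18.06
Terminal payoffs (K − S): max(-27.25, 0) = 0, max(-2.875, 0) = 0, max(10.94, 0) = 10.94
Node u (S = 37.5): V_u = 1/1.09·[0.3692·0.0000 + 0.6308·0.0000] = 0.0000
Node d (S = 21.25): V_d = 1/1.09·[0.3692·0.0000 + 0.6308·10.9375] = 6.3294
Node 0 (S = 25): V_0 = 1/1.09·[0.3692·0.0000 + 0.6308·6.3294] = 3.6627

$3.66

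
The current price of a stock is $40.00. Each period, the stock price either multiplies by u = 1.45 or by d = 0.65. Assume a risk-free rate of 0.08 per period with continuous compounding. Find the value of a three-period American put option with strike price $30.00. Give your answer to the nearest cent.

Risk-neutral probability p = (e^0.08 − 0.65)/(1.45 − 0.65) = 0.4333/0.8000 = 0.5416
Terminal stock prices: S_uuu = 121.9, S_uud = 54.66, S_udd = 24.51, S_ddd = 10.98
Terminal payoffs (K − S): max(-91.94, 0) = 0, max(-24.66, 0) = 0, max(5.495, 0) = 5.495, max(19.02, 0) = 19.02
Node uu (S = 84.1): continuation = e^(−0.08)·[0.5416·0.0000 + 0.4584·0.0000] = 0.0000; exercise value = 0.0000 ≤ continuation, so V_uu = 0.0000
Node ud (S = 37.7): continuation = e^(−0.08)·[0.5416·0.0000 + 0.4584·5.4950] = 2.3252; exercise value = 0.0000 ≤ continuation, so V_ud = 2.3252
Node dd (S = 16.9): continuation = e^(−0.08)·[0.5416·5.4950 + 0.4584·19.0150] = 10.7935; exercise value = 13.1000 > continuation, so V_dd = 13.1000 (exercise)
Node u (S = 58): continuation = e^(−0.08)·[0.5416·0.0000 + 0.4584·2.3252] = 0.9839; exercise value = 0.0000 ≤ continuation, so V_u = 0.9839
Node d (S = 26): continuation = e^(−0.08)·[0.5416·2.3252 + 0.4584·13.1000] = 6.7058; exercise value = 4.0000 ≤ continuation, so V_d = 6.7058
Node 0 (S = 40): continuation = e^(−0.08)·[0.5416·0.9839 + 0.4584·6.7058] = 3.3295; exercise value = 0.0000 ≤ continuation, so V_0 = 3.3295

$3.33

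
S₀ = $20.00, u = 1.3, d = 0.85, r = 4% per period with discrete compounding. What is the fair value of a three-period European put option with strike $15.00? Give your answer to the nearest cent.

Risk-neutral probability p = (1 + 0.04 − 0.85)/(1.3 − 0.85) = 0.1900/0.4500 = 0.4222
Terminal stock prices: S_uuu = 43.94, S_uud = 28.73, S_udd = 18.78, S_ddd = 12.28
Terminal payoffs (K − S): max(-28.94, 0) = 0, max(-13.73, 0) = 0, max(-3.785, 0) = 0, max(2.718, 0) = 2.718
Node uu (S = 33.8): V_uu = 1/1.04·[0.4222·0.0000 + 0.5778·0.0000] = 0.0000
Node ud (S = 22.1): V_ud = 1/1.04·[0.4222·0.0000 + 0.5778·0.0000] = 0.0000
Node dd (S = 14.45): V_dd = 1/1.04·[0.4222·0.0000 + 0.5778·2.7175] = 1.5097
Node u (S = 26): V_u = 1/1.04·[0.4222·0.0000 + 0.5778·0.0000] = 0.0000
Node d (S = 17): V_d = 1/1.04·[0.4222·0.0000 + 0.5778·1.5097] = 0.8387
Node 0 (S = 20): V_0 = 1/1.04·[0.4222·0.0000 + 0.5778·0.8387] = 0.4660

$0.47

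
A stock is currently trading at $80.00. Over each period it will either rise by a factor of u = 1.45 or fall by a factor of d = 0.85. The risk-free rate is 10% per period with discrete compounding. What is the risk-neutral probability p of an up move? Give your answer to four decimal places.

Risk-neutral probability p = (1 + 0.1 − 0.85)/(1.45 − 0.85) = 0.2500/0.6000 = 0.4167

p = 0.4167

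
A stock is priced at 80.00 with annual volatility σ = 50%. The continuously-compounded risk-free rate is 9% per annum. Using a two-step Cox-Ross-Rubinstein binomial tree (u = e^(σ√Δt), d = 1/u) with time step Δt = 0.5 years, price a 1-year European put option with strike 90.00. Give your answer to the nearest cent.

CRR parameters: u = e^(σ√Δt) = e^(0.5·√0.5) = 1.4241, d = 1/u = 0.7022
Per-period rate: rΔt = 0.09·0.5 = 0.045, so R = e^0.045 = 1.0460
Risk-neutral probability p = (e^0.045 − 0.7022)/(1.4241 − 0.7022) = 0.3438/0.7219 = 0.4763
Terminal stock prices: S_uu = 162.2, S_ud = 80, S_dd = 39.45
Terminal payoffs (K − S): max(-72.25, 0) = 0, max(10, 0) = 10, max(50.55, 0) = 50.55
Node u (S = 113.9): V_u = e^(−0.045)·[0.4763·0.0000 + 0.5237·10.0000] = 5.0068
Node d (S = 56.18): V_d = e^(−0.045)·[0.4763·10.0000 + 0.5237·50.5545] = 29.8647
Node 0 (S = 80): V_0 = e^(−0.045)·[0.4763·5.0068 + 0.5237·29.8647] = 17.2323

17.23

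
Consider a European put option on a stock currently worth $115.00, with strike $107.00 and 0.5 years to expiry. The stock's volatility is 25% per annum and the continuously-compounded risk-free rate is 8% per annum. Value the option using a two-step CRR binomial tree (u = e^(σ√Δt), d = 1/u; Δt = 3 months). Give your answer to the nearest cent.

$3.40

CRR parameters: u = e^(σ√Δt) = e^(0.25·√0.25) = 1.1331, d = 1/u = 0.8825
Per-period rate: rΔt = 0.08·0.25 = 0.02, so R = e^0.02 = 1.0202
Risk-neutral probability p = (e^0.02 − 0.8825)/(1.1331 − 0.8825) = 0.1377/0.2507 = 0.5494
Terminal stock prices: S_uu = 147.7, S_ud = 115, S_dd = 89.56
Terminal payoffs (K − S): max(-40.66, 0) = 0, max(-8, 0) = 0, max(17.44, 0) = 17.44
Node u (S = 130.3): V_u = e^(−0.02)·[0.5494·0.0000 + 0.4506·0.0000] = 0.0000
Node d (S = 101.5): V_d = e^(−0.02)·[0.5494·0.0000 + 0.4506·17.4379] = 7.7022
Node 0 (S = 115): V_0 = e^(−0.02)·[0.5494·0.0000 + 0.4506·7.7022] = 3.4020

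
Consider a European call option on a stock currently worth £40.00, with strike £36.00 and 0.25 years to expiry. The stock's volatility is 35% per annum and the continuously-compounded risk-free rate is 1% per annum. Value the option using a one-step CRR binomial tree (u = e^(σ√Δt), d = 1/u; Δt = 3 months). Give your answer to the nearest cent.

£5.39

CRR parameters: u = e^(σ√Δt) = e^(0.35·√0.25) = 1.1912, d = 1/u = 0.8395
Per-period rate: rΔt = 0.01·0.25 = 0.0025, so R = e^0.0025 = 1.0025
Risk-neutral probability p = (e^0.0025 − 0.8395)/(1.1912 − 0.8395) = 0.1630/0.3518 = 0.4635
Terminal stock prices: S_u = 47.65, S_d = 33.58
Terminal payoffs (S − K): max(11.65, 0) = 11.65, max(-2.422, 0) = 0
Node 0 (S = 40): V_0 = e^(−0.0025)·[0.4635·11.6498 + 0.5365·0.0000] = 5.3860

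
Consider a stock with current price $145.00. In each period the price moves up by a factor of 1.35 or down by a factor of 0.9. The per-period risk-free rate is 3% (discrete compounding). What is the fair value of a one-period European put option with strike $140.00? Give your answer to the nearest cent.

Risk-neutral probability p = (1 + 0.03 − 0.9)/(1.35 − 0.9) = 0.1300/0.4500 = 0.2889
Terminal stock prices: S_u = 195.8, S_d = 130.5
Terminal payoffs (K − S): max(-55.75, 0) = 0, max(9.5, 0) = 9.5
Node 0 (S = 145): V_0 = 1/1.03·[0.2889·0.0000 + 0.7111·9.5000] = 6.5588

$6.56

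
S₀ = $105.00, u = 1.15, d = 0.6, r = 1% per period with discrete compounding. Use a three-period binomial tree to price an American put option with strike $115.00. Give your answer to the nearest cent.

$25.37

Risk-neutral probability p = (1 + 0.01 − 0.6)/(1.15 − 0.6) = 0.4100/0.5500 = 0.7455
Terminal stock prices: S_uuu = 159.7, S_uud = 83.32, S_udd = 43.47, S_ddd = 22.68
Terminal payoffs (K − S): max(-44.69, 0) = 0, max(31.68, 0) = 31.68, max(71.53, 0) = 71.53, max(92.32, 0) = 92.32
Node uu (S = 138.9): continuation = 1/1.01·[0.7455·0.0000 + 0.2545·31.6825] = 7.9848; exercise value = 0.0000 ≤ continuation, so V_uu = 7.9848
Node ud (S = 72.45): continuation = 1/1.01·[0.7455·31.6825 + 0.2545·71.5300] = 41.4114; exercise value = 42.5500 > continuation, so V_ud = 42.5500 (exercise)
Node dd (S = 37.8): continuation = 1/1.01·[0.7455·71.5300 + 0.2545·92.3200] = 76.0614; exercise value = 77.2000 > continuation, so V_dd = 77.2000 (exercise)
Node u (S = 120.7): continuation = 1/1.01·[0.7455·7.9848 + 0.2545·42.5500] = 16.6170; exercise value = 0.0000 ≤ continuation, so V_u = 16.6170
Node d (S = 63): continuation = 1/1.01·[0.7455·42.5500 + 0.2545·77.2000] = 50.8614; exercise value = 52.0000 > continuation, so V_d = 52.0000 (exercise)
Node 0 (S = 105): continuation = 1/1.01·[0.7455·16.6170 + 0.2545·52.0000] = 25.3699; exercise value = 10.0000 ≤ continuation, so V_0 = 25.3699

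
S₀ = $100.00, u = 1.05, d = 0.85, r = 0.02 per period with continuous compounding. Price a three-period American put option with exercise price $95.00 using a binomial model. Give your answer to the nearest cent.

Risk-neutral probability p = (e^0.02 − 0.85)/(1.05 − 0.85) = 0.1702/0.2000 = 0.8510
Terminal stock prices: S_uuu = 115.8, S_uud = 93.71, S_udd = 75.86, S_ddd = 61.41
Terminal payoffs (K − S): max(-20.76, 0) = 0, max(1.288, 0) = 1.288, max(19.14, 0) = 19.14, max(33.59, 0) = 33.59
Node uu (S = 110.2): continuation = e^(−0.02)·[0.8510·0.0000 + 0.1490·1.2875] = 0.1880; exercise value = 0.0000 ≤ continuation, so V_uu = 0.1880
Node ud (S = 89.25): continuation = e^(−0.02)·[0.8510·1.2875 + 0.1490·19.1375] = 3.8689; exercise value = 5.7500 > continuation, so V_ud = 5.7500 (exercise)
Node dd (S = 72.25): continuation = e^(−0.02)·[0.8510·19.1375 + 0.1490·33.5875] = 20.8689; exercise value = 22.7500 > continuation, so V_dd = 22.7500 (exercise)
Node u (S = 105): continuation = e^(−0.02)·[0.8510·0.1880 + 0.1490·5.7500] = 0.9966; exercise value = 0.0000 ≤ continuation, so V_u = 0.9966
Node d (S = 85): continuation = e^(−0.02)·[0.8510·5.7500 + 0.1490·22.7500] = 8.1189; exercise value = 10.0000 > continuation, so V_d = 10.0000 (exercise)
Node 0 (S = 100): continuation = e^(−0.02)·[0.8510·0.9966 + 0.1490·10.0000] = 2.2917; exercise value = 0.0000 ≤ continuation, so V_0 = 2.2917

$2.29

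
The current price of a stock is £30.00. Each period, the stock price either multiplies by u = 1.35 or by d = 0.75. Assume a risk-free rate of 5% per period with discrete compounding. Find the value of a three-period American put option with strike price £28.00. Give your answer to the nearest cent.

£3.65

Risk-neutral probability p = (1 + 0.05 − 0.75)/(1.35 − 0.75) = 0.3000/0.6000 = 0.5000
Terminal stock prices: S_uuu = 73.81, S_uud = 41.01, S_udd = 22.78, S_ddd = 12.66
Terminal payoffs (K − S): max(-45.81, 0) = 0, max(-13.01, 0) = 0, max(5.219, 0) = 5.219, max(15.34, 0) = 15.34
Node uu (S = 54.68): continuation = 1/1.05·[0.5000·0.0000 + 0.5000·0.0000] = 0.0000; exercise value = 0.0000 ≤ continuation, so V_uu = 0.0000
Node ud (S = 30.38): continuation = 1/1.05·[0.5000·0.0000 + 0.5000·5.2188] = 2.4851; exercise value = 0.0000 ≤ continuation, so V_ud = 2.4851
Node dd (S = 16.88): continuation = 1/1.05·[0.5000·5.2188 + 0.5000·15.3438] = 9.7917; exercise value = 11.1250 > continuation, so V_dd = 11.1250 (exercise)
Node u (S = 40.5): continuation = 1/1.05·[0.5000·0.0000 + 0.5000·2.4851] = 1.1834; exercise value = 0.0000 ≤ continuation, so V_u = 1.1834
Node d (S = 22.5): continuation = 1/1.05·[0.5000·2.4851 + 0.5000·11.1250] = 6.4810; exercise value = 5.5000 ≤ continuation, so V_d = 6.4810
Node 0 (S = 30): continuation = 1/1.05·[0.5000·1.1834 + 0.5000·6.4810] = 3.6497; exercise value = 0.0000 ≤ continuation, so V_0 = 3.6497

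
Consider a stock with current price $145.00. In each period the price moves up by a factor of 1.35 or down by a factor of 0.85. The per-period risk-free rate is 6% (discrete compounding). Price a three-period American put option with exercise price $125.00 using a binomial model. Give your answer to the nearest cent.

Risk-neutral probability p = (1 + 0.06 − 0.85)/(1.35 − 0.85) = 0.2100/0.5000 = 0.4200
Terminal stock prices: S_uuu = 356.8, S_uud = 224.6, S_udd = 141.4, S_ddd = 89.05
Terminal payoffs (K − S): max(-231.8, 0) = 0, max(-99.62, 0) = 0, max(-16.43, 0) = 0, max(35.95, 0) = 35.95
Node uu (S = 264.3): continuation = 1/1.06·[0.4200·0.0000 + 0.5800·0.0000] = 0.0000; exercise value = 0.0000 ≤ continuation, so V_uu = 0.0000
Node ud (S = 166.4): continuation = 1/1.06·[0.4200·0.0000 + 0.5800·0.0000] = 0.0000; exercise value = 0.0000 ≤ continuation, so V_ud = 0.0000
Node dd (S = 104.8): continuation = 1/1.06·[0.4200·0.0000 + 0.5800·35.9519] = 19.6718; exercise value = 20.2375 > continuation, so V_dd = 20.2375 (exercise)
Node u (S = 195.8): continuation = 1/1.06·[0.4200·0.0000 + 0.5800·0.0000] = 0.0000; exercise value = 0.0000 ≤ continuation, so V_u = 0.0000
Node d (S = 123.2): continuation = 1/1.06·[0.4200·0.0000 + 0.5800·20.2375] = 11.0733; exercise value = 1.7500 ≤ continuation, so V_d = 11.0733
Node 0 (S = 145): continuation = 1/1.06·[0.4200·0.0000 + 0.5800·11.0733] = 6.0590; exercise value = 0.0000 ≤ continuation, so V_0 = 6.0590

$6.06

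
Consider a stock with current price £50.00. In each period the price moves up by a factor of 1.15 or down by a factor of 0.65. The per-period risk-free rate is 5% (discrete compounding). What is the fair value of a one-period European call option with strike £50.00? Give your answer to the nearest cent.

£5.71

Risk-neutral probability p = (1 + 0.05 − 0.65)/(1.15 − 0.65) = 0.4000/0.5000 = 0.8000
Terminal stock prices: S_u = 57.5, S_d = 32.5
Terminal payoffs (S − K): max(7.5, 0) = 7.5, max(-17.5, 0) = 0
Node 0 (S = 50): V_0 = 1/1.05·[0.8000·7.5000 + 0.2000·0.0000] = 5.7143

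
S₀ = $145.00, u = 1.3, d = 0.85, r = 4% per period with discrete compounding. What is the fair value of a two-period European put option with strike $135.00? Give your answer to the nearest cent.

$9.33

Risk-neutral probability p = (1 + 0.04 − 0.85)/(1.3 − 0.85) = 0.1900/0.4500 = 0.4222
Terminal stock prices: S_uu = 245.1, S_ud = 160.2, S_dd = 104.8
Terminal payoffs (K − S): max(-110.1, 0) = 0, max(-25.22, 0) = 0, max(30.24, 0) = 30.24
Node u (S = 188.5): V_u = 1/1.04·[0.4222·0.0000 + 0.5778·0.0000] = 0.0000
Node d (S = 123.2): V_d = 1/1.04·[0.4222·0.0000 + 0.5778·30.2375] = 16.7986
Node 0 (S = 145): V_0 = 1/1.04·[0.4222·0.0000 + 0.5778·16.7986] = 9.3326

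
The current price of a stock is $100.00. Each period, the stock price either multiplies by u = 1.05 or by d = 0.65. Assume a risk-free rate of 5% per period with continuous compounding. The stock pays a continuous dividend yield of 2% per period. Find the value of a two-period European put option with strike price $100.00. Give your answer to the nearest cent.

Per-period risk-free factor R = e^0.05 = 1.0513; dividend-adjusted growth = e^(0.05−0.02) = 1.0305.
Risk-neutral probability p = (1.0305 − 0.65)/(1.05 − 0.65) = 0.3805/0.4000 = 0.9511
Terminal stock prices: S_uu = 110.2, S_ud = 68.25, S_dd = 42.25
Terminal payoffs (K − S): max(-10.25, 0) = 0, max(31.75, 0) = 31.75, max(57.75, 0) = 57.75
Node u (S = 105): V_u = e^(−0.05)·[0.9511·0.0000 + 0.0489·31.7500] = 1.4758
Node d (S = 65): V_d = e^(−0.05)·[0.9511·31.7500 + 0.0489·57.7500] = 31.4100
Node 0 (S = 100): V_0 = e^(−0.05)·[0.9511·1.4758 + 0.0489·31.4100] = 2.7951

$2.80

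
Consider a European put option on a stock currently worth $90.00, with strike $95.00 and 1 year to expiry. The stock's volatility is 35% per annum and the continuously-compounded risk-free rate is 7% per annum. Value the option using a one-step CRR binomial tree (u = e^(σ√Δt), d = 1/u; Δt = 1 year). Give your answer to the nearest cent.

CRR parameters: u = e^(σ√Δt) = e^(0.35·√1) = 1.4191, d = 1/u = 0.7047
Per-period rate: rΔt = 0.07·1 = 0.07, so R = e^0.07 = 1.0725
Risk-neutral probability p = (e^0.07 − 0.7047)/(1.4191 − 0.7047) = 0.3678/0.7144 = 0.5149
Terminal stock prices: S_u = 127.7, S_d = 63.42
Terminal payoffs (K − S): max(-32.72, 0) = 0, max(31.58, 0) = 31.58
Node 0 (S = 90): V_0 = e^(−0.07)·[0.5149·0.0000 + 0.4851·31.5781] = 14.2835

$14.28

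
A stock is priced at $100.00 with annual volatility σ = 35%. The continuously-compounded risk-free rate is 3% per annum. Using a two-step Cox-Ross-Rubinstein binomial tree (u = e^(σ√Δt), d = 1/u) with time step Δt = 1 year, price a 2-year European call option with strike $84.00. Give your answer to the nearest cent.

CRR parameters: u = e^(σ√Δt) = e^(0.35·√1) = 1.4191, d = 1/u = 0.7047
Per-period rate: rΔt = 0.03·1 = 0.03, so R = e^0.03 = 1.0305
Risk-neutral probability p = (e^0.03 − 0.7047)/(1.4191 − 0.7047) = 0.3258/0.7144 = 0.4560
Terminal stock prices: S_uu = 201.4, S_ud = 100, S_dd = 49.66
Terminal payoffs (S − K): max(117.4, 0) = 117.4, max(16, 0) = 16, max(-34.34, 0) = 0
Node u (S = 141.9): V_u = e^(−0.03)·[0.4560·117.3753 + 0.5440·16.0000] = 60.3893
Node d (S = 70.47): V_d = e^(−0.03)·[0.4560·16.0000 + 0.5440·0.0000] = 7.0806
Node 0 (S = 100): V_0 = e^(−0.03)·[0.4560·60.3893 + 0.5440·7.0806] = 30.4624

$30.46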